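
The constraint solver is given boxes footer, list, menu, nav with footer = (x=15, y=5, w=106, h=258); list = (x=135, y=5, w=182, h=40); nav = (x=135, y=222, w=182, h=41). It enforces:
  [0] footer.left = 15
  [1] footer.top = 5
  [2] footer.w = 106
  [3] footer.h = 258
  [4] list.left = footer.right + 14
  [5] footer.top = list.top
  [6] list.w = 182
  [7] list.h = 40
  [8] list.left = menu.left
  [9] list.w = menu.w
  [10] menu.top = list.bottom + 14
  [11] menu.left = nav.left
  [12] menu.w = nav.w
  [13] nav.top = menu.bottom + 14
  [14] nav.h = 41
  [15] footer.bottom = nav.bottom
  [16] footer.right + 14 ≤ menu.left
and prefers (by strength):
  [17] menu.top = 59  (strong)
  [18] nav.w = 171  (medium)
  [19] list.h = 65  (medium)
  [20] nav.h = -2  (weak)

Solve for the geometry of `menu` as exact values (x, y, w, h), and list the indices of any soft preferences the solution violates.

1. menu.x = 135  [list.left = menu.left]
2. menu.w = 182  [list.w = menu.w]
3. menu.y = 59  [menu.top = list.bottom + 14]
4. menu.h = 149  [nav.top = menu.bottom + 14]

menu = (x=135, y=59, w=182, h=149)
violated soft preferences: 18, 19, 20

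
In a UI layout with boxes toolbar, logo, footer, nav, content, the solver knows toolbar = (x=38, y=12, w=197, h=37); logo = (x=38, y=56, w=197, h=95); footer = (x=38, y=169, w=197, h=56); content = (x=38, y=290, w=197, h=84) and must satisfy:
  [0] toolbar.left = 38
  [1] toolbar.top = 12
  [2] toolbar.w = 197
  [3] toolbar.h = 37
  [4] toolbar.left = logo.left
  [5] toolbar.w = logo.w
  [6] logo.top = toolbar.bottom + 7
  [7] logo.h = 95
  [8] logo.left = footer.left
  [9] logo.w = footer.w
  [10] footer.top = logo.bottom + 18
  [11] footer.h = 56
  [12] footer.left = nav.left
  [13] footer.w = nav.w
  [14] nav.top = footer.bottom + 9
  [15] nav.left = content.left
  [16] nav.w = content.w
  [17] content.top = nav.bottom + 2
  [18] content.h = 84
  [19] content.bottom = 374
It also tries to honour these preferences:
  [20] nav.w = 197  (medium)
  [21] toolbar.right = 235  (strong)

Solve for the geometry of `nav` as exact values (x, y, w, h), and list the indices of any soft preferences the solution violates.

nav = (x=38, y=234, w=197, h=54)
violated soft preferences: none

1. nav.x = 38  [footer.left = nav.left]
2. nav.w = 197  [footer.w = nav.w]
3. nav.y = 234  [nav.top = footer.bottom + 9]
4. nav.h = 54  [content.top = nav.bottom + 2]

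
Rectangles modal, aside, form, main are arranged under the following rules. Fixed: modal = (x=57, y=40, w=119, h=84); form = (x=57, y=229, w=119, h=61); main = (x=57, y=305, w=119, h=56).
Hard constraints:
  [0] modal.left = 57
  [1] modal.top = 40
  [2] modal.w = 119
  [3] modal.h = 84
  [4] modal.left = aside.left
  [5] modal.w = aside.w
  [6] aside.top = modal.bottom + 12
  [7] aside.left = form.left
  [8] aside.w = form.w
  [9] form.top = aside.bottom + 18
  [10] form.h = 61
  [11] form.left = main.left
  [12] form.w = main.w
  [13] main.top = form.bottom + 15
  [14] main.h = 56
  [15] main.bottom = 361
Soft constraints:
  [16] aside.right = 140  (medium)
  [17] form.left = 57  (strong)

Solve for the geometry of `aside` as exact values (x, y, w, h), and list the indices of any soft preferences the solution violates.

aside = (x=57, y=136, w=119, h=75)
violated soft preferences: 16

1. aside.x = 57  [modal.left = aside.left]
2. aside.w = 119  [modal.w = aside.w]
3. aside.y = 136  [aside.top = modal.bottom + 12]
4. aside.h = 75  [form.top = aside.bottom + 18]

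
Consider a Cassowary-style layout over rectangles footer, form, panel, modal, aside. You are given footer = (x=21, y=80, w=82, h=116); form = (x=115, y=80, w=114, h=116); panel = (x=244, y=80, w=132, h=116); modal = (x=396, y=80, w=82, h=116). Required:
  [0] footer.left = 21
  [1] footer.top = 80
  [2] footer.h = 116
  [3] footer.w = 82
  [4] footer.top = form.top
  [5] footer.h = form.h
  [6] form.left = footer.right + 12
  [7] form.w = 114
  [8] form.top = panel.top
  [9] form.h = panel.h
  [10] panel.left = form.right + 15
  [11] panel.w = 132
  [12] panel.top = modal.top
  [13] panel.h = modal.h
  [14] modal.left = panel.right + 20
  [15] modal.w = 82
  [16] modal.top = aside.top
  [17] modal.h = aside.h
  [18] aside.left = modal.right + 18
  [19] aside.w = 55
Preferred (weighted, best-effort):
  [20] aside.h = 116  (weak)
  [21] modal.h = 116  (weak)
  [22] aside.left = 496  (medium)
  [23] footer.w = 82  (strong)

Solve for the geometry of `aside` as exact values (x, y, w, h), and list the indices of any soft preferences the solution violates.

1. aside.y = 80  [modal.top = aside.top]
2. aside.h = 116  [modal.h = aside.h]
3. aside.x = 496  [aside.left = modal.right + 18]
4. aside.w = 55  [aside.w = 55]

aside = (x=496, y=80, w=55, h=116)
violated soft preferences: none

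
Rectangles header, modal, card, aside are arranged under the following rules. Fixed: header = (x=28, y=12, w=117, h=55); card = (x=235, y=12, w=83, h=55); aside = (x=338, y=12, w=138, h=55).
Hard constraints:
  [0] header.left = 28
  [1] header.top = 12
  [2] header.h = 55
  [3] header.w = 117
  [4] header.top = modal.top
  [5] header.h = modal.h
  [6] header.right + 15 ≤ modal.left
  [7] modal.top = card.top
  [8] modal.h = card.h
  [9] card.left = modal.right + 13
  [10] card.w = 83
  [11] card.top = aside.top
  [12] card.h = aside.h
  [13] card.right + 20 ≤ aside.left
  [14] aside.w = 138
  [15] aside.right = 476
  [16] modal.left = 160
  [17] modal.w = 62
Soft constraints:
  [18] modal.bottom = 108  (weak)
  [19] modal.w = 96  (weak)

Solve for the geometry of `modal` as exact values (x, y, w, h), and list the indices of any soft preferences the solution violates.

1. modal.y = 12  [header.top = modal.top]
2. modal.h = 55  [header.h = modal.h]
3. modal.x = 160  [modal.left = 160]
4. modal.w = 62  [modal.w = 62]

modal = (x=160, y=12, w=62, h=55)
violated soft preferences: 18, 19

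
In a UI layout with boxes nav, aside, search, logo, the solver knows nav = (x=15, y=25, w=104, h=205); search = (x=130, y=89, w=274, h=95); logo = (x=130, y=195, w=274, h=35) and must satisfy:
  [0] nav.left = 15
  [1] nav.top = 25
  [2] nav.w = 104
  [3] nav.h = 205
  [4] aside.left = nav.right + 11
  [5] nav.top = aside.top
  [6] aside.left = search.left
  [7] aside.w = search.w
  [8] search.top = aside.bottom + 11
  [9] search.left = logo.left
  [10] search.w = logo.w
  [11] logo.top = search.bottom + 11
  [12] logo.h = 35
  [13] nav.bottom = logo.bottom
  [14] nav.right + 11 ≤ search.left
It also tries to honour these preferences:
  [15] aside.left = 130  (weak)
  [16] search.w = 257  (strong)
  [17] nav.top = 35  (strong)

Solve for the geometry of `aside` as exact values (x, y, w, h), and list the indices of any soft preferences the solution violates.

1. aside.x = 130  [aside.left = nav.right + 11]
2. aside.y = 25  [nav.top = aside.top]
3. aside.w = 274  [aside.w = search.w]
4. aside.h = 53  [search.top = aside.bottom + 11]

aside = (x=130, y=25, w=274, h=53)
violated soft preferences: 16, 17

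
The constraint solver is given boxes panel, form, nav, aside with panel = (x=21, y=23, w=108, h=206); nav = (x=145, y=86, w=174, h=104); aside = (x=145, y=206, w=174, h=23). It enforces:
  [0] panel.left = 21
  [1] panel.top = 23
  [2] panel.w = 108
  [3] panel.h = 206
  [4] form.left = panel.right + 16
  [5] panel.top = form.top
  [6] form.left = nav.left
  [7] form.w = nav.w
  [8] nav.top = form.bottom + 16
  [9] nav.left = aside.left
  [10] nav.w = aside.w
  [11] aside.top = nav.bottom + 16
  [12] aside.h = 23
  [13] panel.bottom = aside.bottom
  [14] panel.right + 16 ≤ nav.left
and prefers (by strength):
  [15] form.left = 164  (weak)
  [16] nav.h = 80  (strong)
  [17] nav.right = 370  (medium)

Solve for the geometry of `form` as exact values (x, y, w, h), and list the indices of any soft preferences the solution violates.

1. form.x = 145  [form.left = panel.right + 16]
2. form.y = 23  [panel.top = form.top]
3. form.w = 174  [form.w = nav.w]
4. form.h = 47  [nav.top = form.bottom + 16]

form = (x=145, y=23, w=174, h=47)
violated soft preferences: 15, 16, 17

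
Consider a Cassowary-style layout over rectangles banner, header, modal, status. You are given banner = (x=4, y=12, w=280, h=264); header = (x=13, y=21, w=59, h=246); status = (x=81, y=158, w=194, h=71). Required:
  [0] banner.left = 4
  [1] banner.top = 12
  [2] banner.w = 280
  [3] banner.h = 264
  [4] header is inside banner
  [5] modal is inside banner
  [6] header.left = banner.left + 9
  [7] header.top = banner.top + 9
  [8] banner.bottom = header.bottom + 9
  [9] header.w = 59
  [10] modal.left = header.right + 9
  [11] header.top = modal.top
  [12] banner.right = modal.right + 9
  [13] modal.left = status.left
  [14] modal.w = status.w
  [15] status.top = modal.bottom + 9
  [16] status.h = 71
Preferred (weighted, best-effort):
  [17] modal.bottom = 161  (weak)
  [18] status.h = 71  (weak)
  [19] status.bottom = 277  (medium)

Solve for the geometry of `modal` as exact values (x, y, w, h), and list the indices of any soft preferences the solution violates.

modal = (x=81, y=21, w=194, h=128)
violated soft preferences: 17, 19

1. modal.x = 81  [modal.left = header.right + 9]
2. modal.y = 21  [header.top = modal.top]
3. modal.w = 194  [banner.right = modal.right + 9]
4. modal.h = 128  [status.top = modal.bottom + 9]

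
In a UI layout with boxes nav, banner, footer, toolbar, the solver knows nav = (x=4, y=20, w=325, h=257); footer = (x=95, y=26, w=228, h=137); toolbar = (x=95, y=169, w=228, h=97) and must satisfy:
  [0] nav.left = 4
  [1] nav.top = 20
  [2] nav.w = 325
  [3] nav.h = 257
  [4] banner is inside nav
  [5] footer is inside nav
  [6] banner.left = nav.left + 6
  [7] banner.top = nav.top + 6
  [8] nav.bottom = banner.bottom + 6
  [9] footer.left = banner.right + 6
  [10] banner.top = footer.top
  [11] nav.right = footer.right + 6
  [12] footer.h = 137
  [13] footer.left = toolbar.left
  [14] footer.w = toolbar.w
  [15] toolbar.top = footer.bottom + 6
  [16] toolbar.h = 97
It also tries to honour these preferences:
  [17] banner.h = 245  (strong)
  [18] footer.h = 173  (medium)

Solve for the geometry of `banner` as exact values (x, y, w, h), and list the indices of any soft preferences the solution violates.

banner = (x=10, y=26, w=79, h=245)
violated soft preferences: 18

1. banner.x = 10  [banner.left = nav.left + 6]
2. banner.y = 26  [banner.top = nav.top + 6]
3. banner.h = 245  [nav.bottom = banner.bottom + 6]
4. banner.w = 79  [footer.left = banner.right + 6]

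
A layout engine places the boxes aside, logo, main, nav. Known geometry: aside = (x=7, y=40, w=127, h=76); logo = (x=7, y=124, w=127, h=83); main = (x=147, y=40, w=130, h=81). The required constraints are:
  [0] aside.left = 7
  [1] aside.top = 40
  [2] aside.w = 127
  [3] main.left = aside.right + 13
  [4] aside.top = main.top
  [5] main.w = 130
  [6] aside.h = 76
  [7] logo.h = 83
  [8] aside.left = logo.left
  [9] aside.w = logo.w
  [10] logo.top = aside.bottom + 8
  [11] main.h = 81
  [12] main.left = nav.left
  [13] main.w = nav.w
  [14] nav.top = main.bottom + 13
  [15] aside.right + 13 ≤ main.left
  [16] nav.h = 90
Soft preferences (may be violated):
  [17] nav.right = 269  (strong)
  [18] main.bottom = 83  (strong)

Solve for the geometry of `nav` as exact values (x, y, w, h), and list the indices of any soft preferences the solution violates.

1. nav.x = 147  [main.left = nav.left]
2. nav.w = 130  [main.w = nav.w]
3. nav.y = 134  [nav.top = main.bottom + 13]
4. nav.h = 90  [nav.h = 90]

nav = (x=147, y=134, w=130, h=90)
violated soft preferences: 17, 18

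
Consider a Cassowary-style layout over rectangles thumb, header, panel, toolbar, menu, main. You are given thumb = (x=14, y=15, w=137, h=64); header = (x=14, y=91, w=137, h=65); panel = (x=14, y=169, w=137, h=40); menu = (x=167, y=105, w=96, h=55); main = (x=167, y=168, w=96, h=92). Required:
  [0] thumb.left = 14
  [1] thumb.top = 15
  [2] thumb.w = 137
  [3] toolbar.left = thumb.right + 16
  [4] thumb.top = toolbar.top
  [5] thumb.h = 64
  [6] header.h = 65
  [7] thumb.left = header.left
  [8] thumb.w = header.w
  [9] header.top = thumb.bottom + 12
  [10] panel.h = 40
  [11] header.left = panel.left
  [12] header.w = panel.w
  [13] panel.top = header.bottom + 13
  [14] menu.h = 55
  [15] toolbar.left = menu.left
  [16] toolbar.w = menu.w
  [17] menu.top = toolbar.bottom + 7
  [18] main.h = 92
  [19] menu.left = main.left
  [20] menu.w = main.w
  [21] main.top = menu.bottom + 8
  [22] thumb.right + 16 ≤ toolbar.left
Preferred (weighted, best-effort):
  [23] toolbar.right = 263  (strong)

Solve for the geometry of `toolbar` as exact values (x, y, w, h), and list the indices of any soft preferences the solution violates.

toolbar = (x=167, y=15, w=96, h=83)
violated soft preferences: none

1. toolbar.x = 167  [toolbar.left = thumb.right + 16]
2. toolbar.y = 15  [thumb.top = toolbar.top]
3. toolbar.w = 96  [toolbar.w = menu.w]
4. toolbar.h = 83  [menu.top = toolbar.bottom + 7]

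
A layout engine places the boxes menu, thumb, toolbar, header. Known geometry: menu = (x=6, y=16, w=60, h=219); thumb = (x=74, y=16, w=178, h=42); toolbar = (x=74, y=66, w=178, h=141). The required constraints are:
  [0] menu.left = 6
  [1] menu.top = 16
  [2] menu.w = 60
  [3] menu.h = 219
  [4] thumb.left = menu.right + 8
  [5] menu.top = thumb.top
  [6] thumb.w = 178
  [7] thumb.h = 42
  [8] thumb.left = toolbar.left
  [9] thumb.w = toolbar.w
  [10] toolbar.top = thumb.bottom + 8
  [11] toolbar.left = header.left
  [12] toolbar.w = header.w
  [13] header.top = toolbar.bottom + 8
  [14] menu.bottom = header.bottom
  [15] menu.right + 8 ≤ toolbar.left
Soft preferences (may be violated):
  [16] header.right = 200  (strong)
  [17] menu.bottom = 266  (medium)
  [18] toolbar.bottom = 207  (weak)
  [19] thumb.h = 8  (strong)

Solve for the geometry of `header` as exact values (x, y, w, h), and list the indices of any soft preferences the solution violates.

header = (x=74, y=215, w=178, h=20)
violated soft preferences: 16, 17, 19

1. header.x = 74  [toolbar.left = header.left]
2. header.w = 178  [toolbar.w = header.w]
3. header.y = 215  [header.top = toolbar.bottom + 8]
4. header.h = 20  [menu.bottom = header.bottom]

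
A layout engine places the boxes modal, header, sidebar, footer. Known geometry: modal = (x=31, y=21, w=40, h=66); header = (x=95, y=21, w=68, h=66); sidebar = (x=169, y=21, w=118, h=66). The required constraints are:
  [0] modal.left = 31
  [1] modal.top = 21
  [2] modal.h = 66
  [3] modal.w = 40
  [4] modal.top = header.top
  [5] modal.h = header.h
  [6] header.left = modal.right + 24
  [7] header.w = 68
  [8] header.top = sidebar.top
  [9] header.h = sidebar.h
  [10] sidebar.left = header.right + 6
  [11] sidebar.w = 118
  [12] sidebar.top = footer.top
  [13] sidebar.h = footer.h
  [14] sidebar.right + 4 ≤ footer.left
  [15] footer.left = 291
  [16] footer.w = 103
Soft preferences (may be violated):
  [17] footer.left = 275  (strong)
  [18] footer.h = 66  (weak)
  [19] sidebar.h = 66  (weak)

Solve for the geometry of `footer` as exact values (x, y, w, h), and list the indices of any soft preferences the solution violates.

1. footer.y = 21  [sidebar.top = footer.top]
2. footer.h = 66  [sidebar.h = footer.h]
3. footer.x = 291  [footer.left = 291]
4. footer.w = 103  [footer.w = 103]

footer = (x=291, y=21, w=103, h=66)
violated soft preferences: 17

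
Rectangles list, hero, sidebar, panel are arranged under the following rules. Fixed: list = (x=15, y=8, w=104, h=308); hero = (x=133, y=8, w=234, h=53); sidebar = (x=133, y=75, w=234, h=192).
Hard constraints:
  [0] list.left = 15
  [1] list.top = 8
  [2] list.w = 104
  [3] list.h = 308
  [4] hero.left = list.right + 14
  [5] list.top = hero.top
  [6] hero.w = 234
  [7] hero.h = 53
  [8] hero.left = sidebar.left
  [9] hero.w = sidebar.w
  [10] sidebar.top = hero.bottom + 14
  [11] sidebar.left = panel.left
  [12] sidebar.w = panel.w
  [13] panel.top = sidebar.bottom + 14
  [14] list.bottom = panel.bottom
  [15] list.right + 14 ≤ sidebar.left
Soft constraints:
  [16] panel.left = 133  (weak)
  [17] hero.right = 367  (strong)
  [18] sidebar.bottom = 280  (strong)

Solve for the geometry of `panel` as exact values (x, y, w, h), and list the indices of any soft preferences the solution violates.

panel = (x=133, y=281, w=234, h=35)
violated soft preferences: 18

1. panel.x = 133  [sidebar.left = panel.left]
2. panel.w = 234  [sidebar.w = panel.w]
3. panel.y = 281  [panel.top = sidebar.bottom + 14]
4. panel.h = 35  [list.bottom = panel.bottom]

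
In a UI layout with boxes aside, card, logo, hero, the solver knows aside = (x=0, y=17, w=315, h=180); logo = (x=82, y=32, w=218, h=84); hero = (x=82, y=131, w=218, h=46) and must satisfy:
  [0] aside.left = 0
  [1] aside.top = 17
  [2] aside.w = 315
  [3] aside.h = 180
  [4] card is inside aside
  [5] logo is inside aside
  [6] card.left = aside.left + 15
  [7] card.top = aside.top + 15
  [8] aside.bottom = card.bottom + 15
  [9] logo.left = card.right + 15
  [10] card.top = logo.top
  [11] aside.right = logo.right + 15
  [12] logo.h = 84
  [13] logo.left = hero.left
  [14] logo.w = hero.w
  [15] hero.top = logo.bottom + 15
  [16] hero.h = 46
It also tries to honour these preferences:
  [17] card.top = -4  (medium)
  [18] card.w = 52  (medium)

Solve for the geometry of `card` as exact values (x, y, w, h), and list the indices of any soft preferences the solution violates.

card = (x=15, y=32, w=52, h=150)
violated soft preferences: 17

1. card.x = 15  [card.left = aside.left + 15]
2. card.y = 32  [card.top = aside.top + 15]
3. card.h = 150  [aside.bottom = card.bottom + 15]
4. card.w = 52  [logo.left = card.right + 15]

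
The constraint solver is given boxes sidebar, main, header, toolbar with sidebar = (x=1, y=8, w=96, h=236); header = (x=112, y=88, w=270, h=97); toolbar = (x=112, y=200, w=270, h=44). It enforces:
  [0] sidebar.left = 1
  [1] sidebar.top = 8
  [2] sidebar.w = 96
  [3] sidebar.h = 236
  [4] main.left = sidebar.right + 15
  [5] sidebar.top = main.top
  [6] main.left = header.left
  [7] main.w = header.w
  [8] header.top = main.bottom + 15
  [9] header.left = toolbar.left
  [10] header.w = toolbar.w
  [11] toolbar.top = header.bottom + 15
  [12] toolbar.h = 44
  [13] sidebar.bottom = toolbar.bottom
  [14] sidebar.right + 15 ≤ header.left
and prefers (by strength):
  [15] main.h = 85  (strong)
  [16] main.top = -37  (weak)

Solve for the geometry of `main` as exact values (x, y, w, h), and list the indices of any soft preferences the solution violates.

1. main.x = 112  [main.left = sidebar.right + 15]
2. main.y = 8  [sidebar.top = main.top]
3. main.w = 270  [main.w = header.w]
4. main.h = 65  [header.top = main.bottom + 15]

main = (x=112, y=8, w=270, h=65)
violated soft preferences: 15, 16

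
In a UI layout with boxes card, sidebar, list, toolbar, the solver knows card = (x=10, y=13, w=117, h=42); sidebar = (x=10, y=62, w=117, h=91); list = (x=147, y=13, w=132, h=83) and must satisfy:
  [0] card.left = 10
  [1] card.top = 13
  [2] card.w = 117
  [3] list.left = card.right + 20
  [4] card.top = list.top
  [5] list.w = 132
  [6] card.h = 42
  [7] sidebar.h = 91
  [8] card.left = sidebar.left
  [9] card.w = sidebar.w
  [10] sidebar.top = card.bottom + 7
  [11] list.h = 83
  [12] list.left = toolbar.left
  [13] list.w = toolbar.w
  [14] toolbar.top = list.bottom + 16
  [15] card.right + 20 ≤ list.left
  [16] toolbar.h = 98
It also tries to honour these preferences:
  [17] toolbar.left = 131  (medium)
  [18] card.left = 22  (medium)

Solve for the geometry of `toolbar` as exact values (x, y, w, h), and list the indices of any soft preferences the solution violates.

1. toolbar.x = 147  [list.left = toolbar.left]
2. toolbar.w = 132  [list.w = toolbar.w]
3. toolbar.y = 112  [toolbar.top = list.bottom + 16]
4. toolbar.h = 98  [toolbar.h = 98]

toolbar = (x=147, y=112, w=132, h=98)
violated soft preferences: 17, 18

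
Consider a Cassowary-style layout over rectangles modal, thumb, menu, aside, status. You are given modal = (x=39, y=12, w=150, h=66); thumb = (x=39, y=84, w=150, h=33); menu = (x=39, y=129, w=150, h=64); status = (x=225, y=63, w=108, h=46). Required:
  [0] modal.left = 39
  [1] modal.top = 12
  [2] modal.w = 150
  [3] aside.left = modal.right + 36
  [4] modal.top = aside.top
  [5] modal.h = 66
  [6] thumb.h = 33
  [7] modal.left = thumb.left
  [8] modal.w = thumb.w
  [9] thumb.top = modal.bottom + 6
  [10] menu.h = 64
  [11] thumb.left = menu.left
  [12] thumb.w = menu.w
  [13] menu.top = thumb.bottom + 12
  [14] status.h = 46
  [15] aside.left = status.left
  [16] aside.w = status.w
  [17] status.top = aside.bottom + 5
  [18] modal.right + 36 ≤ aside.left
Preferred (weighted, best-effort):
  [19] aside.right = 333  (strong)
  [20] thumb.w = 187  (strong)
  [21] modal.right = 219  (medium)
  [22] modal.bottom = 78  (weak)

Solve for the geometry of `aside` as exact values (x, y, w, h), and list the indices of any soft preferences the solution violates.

1. aside.x = 225  [aside.left = modal.right + 36]
2. aside.y = 12  [modal.top = aside.top]
3. aside.w = 108  [aside.w = status.w]
4. aside.h = 46  [status.top = aside.bottom + 5]

aside = (x=225, y=12, w=108, h=46)
violated soft preferences: 20, 21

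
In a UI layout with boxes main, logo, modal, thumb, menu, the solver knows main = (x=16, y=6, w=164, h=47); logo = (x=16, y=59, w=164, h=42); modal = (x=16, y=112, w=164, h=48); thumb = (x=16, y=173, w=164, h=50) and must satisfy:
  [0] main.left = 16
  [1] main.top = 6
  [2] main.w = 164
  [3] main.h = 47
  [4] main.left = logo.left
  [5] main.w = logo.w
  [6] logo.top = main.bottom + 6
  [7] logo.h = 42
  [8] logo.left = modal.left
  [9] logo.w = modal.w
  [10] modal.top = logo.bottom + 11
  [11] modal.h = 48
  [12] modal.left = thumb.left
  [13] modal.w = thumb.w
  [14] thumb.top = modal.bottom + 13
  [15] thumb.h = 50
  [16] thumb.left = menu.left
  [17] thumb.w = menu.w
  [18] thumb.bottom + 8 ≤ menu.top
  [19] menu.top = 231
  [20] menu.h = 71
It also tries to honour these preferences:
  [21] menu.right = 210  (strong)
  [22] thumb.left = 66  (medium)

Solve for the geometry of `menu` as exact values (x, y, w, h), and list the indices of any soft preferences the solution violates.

menu = (x=16, y=231, w=164, h=71)
violated soft preferences: 21, 22

1. menu.x = 16  [thumb.left = menu.left]
2. menu.w = 164  [thumb.w = menu.w]
3. menu.y = 231  [menu.top = 231]
4. menu.h = 71  [menu.h = 71]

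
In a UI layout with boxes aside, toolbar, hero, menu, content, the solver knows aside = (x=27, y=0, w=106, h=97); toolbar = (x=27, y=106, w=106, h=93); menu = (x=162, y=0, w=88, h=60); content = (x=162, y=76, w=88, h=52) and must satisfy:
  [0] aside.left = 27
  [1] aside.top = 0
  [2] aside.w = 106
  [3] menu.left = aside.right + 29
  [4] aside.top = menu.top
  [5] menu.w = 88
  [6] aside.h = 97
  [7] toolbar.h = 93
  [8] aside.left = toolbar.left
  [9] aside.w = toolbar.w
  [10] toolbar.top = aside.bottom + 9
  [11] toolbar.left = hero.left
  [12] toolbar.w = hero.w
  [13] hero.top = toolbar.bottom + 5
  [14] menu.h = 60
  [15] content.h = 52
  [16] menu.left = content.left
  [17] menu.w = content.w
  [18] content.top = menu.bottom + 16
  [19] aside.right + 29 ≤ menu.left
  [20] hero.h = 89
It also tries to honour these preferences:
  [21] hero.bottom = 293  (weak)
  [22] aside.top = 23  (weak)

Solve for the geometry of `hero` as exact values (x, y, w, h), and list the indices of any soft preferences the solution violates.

1. hero.x = 27  [toolbar.left = hero.left]
2. hero.w = 106  [toolbar.w = hero.w]
3. hero.y = 204  [hero.top = toolbar.bottom + 5]
4. hero.h = 89  [hero.h = 89]

hero = (x=27, y=204, w=106, h=89)
violated soft preferences: 22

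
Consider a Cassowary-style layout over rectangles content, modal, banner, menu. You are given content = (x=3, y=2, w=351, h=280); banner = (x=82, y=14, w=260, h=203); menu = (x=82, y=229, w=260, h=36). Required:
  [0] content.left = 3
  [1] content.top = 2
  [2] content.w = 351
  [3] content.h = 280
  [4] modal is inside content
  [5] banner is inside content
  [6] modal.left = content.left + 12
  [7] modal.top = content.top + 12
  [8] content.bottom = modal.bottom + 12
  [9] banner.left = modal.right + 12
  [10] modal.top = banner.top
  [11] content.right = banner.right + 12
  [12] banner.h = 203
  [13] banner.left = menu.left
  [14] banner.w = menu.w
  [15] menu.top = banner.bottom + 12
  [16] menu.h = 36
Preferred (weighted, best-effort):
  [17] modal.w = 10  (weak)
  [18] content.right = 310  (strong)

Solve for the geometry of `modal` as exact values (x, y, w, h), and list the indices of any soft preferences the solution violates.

1. modal.x = 15  [modal.left = content.left + 12]
2. modal.y = 14  [modal.top = content.top + 12]
3. modal.h = 256  [content.bottom = modal.bottom + 12]
4. modal.w = 55  [banner.left = modal.right + 12]

modal = (x=15, y=14, w=55, h=256)
violated soft preferences: 17, 18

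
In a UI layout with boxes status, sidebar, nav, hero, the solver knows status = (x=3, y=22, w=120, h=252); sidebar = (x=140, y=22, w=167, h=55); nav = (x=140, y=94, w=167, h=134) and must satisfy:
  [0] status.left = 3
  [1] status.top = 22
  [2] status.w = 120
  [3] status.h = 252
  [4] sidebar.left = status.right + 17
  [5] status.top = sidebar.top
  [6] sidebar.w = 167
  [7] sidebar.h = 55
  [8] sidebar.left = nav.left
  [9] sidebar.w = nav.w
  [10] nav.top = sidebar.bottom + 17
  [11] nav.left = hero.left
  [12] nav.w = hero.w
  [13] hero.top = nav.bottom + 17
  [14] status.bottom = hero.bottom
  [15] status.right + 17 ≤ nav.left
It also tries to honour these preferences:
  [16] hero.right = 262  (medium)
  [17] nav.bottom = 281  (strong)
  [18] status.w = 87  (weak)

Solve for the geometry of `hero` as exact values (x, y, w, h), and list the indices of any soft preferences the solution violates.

1. hero.x = 140  [nav.left = hero.left]
2. hero.w = 167  [nav.w = hero.w]
3. hero.y = 245  [hero.top = nav.bottom + 17]
4. hero.h = 29  [status.bottom = hero.bottom]

hero = (x=140, y=245, w=167, h=29)
violated soft preferences: 16, 17, 18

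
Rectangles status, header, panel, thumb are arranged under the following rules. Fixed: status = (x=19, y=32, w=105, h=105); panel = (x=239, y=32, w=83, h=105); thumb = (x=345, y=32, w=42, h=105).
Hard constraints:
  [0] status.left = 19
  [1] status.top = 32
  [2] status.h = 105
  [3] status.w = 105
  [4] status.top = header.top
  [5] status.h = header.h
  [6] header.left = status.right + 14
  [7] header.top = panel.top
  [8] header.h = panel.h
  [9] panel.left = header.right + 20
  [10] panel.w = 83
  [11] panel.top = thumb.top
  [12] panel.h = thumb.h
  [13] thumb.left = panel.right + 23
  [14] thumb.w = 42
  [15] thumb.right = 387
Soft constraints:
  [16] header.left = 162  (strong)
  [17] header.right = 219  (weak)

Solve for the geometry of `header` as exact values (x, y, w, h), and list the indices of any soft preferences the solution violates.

1. header.y = 32  [status.top = header.top]
2. header.h = 105  [status.h = header.h]
3. header.x = 138  [header.left = status.right + 14]
4. header.w = 81  [panel.left = header.right + 20]

header = (x=138, y=32, w=81, h=105)
violated soft preferences: 16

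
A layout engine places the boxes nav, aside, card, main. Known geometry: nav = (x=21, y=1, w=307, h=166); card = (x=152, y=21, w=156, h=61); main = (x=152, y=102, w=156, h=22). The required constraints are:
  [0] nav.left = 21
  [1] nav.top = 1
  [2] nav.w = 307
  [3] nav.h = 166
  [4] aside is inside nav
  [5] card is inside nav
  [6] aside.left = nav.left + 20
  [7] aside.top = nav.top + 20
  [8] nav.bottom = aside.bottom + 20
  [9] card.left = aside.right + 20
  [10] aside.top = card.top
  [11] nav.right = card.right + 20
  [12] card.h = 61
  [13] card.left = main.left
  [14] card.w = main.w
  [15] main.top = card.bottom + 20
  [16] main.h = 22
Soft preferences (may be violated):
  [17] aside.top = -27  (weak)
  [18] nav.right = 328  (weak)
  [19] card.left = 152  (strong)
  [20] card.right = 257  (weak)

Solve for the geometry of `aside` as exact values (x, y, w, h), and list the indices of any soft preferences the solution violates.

1. aside.x = 41  [aside.left = nav.left + 20]
2. aside.y = 21  [aside.top = nav.top + 20]
3. aside.h = 126  [nav.bottom = aside.bottom + 20]
4. aside.w = 91  [card.left = aside.right + 20]

aside = (x=41, y=21, w=91, h=126)
violated soft preferences: 17, 20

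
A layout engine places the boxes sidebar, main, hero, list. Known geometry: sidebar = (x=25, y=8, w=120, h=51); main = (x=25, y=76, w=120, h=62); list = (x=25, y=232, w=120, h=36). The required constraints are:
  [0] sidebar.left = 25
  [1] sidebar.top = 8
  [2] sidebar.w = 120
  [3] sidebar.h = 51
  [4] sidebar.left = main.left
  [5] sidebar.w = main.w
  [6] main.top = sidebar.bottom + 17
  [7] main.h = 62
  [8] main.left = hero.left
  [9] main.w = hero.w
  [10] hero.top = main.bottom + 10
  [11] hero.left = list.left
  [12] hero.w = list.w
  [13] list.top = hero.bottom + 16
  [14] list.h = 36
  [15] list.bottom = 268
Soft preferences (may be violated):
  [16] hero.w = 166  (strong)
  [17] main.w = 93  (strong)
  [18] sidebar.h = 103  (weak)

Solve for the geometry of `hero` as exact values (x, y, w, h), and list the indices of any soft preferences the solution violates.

1. hero.x = 25  [main.left = hero.left]
2. hero.w = 120  [main.w = hero.w]
3. hero.y = 148  [hero.top = main.bottom + 10]
4. hero.h = 68  [list.top = hero.bottom + 16]

hero = (x=25, y=148, w=120, h=68)
violated soft preferences: 16, 17, 18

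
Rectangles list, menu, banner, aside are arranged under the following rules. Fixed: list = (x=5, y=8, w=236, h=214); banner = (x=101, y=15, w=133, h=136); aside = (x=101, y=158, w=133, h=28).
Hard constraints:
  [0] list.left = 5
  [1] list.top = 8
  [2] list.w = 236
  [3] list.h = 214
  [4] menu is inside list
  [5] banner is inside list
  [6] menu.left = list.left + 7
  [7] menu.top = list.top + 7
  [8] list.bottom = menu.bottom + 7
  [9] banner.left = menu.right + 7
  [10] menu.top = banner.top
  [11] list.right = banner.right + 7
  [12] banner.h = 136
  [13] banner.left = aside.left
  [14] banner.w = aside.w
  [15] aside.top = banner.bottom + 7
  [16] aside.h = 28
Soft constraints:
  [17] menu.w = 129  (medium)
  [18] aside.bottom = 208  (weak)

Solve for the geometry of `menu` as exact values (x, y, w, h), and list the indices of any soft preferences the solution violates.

1. menu.x = 12  [menu.left = list.left + 7]
2. menu.y = 15  [menu.top = list.top + 7]
3. menu.h = 200  [list.bottom = menu.bottom + 7]
4. menu.w = 82  [banner.left = menu.right + 7]

menu = (x=12, y=15, w=82, h=200)
violated soft preferences: 17, 18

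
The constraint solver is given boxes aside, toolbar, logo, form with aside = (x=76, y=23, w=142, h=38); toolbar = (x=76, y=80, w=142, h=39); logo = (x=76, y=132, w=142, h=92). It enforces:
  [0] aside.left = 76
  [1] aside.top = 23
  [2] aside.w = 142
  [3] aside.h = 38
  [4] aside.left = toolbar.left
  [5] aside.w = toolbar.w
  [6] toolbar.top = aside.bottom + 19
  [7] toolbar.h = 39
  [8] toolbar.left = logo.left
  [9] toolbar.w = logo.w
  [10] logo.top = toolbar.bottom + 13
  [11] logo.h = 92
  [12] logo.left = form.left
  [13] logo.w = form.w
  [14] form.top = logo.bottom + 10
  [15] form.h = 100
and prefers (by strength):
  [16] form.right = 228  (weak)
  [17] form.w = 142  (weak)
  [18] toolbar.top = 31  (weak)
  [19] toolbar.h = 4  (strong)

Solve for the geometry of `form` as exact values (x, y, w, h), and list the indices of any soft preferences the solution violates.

form = (x=76, y=234, w=142, h=100)
violated soft preferences: 16, 18, 19

1. form.x = 76  [logo.left = form.left]
2. form.w = 142  [logo.w = form.w]
3. form.y = 234  [form.top = logo.bottom + 10]
4. form.h = 100  [form.h = 100]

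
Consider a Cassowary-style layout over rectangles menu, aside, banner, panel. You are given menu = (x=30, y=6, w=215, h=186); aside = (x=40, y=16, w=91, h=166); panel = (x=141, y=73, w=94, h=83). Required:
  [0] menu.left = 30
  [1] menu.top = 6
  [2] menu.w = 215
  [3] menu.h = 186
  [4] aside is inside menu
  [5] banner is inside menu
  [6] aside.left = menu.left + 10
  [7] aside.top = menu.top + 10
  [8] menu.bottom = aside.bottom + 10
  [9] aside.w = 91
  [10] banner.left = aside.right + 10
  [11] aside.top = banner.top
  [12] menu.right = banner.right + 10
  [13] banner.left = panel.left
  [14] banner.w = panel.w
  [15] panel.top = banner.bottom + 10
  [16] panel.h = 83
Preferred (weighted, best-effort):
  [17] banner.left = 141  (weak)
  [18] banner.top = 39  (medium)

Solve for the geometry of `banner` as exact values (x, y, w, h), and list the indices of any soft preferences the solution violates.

banner = (x=141, y=16, w=94, h=47)
violated soft preferences: 18

1. banner.x = 141  [banner.left = aside.right + 10]
2. banner.y = 16  [aside.top = banner.top]
3. banner.w = 94  [menu.right = banner.right + 10]
4. banner.h = 47  [panel.top = banner.bottom + 10]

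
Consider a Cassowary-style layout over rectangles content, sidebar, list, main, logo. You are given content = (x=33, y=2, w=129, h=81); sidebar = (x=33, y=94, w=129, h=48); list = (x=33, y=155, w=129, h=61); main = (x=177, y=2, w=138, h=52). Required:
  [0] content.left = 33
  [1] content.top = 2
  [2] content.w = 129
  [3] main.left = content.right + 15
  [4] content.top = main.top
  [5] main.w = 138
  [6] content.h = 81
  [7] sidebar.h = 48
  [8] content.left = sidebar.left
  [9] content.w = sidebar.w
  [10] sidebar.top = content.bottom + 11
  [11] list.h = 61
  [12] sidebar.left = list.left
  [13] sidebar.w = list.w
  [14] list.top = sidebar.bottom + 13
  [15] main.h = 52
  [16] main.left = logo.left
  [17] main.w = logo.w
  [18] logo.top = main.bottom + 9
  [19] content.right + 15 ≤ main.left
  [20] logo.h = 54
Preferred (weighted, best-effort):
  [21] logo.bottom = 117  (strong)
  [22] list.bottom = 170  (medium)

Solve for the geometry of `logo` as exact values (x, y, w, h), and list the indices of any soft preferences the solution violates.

1. logo.x = 177  [main.left = logo.left]
2. logo.w = 138  [main.w = logo.w]
3. logo.y = 63  [logo.top = main.bottom + 9]
4. logo.h = 54  [logo.h = 54]

logo = (x=177, y=63, w=138, h=54)
violated soft preferences: 22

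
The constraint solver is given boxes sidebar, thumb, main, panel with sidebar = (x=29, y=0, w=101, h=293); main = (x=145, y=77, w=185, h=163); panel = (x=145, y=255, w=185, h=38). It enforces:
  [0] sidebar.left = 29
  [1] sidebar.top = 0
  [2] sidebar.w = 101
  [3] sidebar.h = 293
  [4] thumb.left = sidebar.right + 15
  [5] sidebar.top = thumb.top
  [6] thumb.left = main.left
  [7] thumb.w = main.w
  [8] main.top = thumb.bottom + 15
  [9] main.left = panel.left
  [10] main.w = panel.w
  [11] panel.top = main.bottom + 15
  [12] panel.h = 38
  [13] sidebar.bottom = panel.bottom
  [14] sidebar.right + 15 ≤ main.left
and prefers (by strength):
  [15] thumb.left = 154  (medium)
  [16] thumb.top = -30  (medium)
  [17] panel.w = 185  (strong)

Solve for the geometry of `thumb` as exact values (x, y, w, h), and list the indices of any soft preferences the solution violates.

thumb = (x=145, y=0, w=185, h=62)
violated soft preferences: 15, 16

1. thumb.x = 145  [thumb.left = sidebar.right + 15]
2. thumb.y = 0  [sidebar.top = thumb.top]
3. thumb.w = 185  [thumb.w = main.w]
4. thumb.h = 62  [main.top = thumb.bottom + 15]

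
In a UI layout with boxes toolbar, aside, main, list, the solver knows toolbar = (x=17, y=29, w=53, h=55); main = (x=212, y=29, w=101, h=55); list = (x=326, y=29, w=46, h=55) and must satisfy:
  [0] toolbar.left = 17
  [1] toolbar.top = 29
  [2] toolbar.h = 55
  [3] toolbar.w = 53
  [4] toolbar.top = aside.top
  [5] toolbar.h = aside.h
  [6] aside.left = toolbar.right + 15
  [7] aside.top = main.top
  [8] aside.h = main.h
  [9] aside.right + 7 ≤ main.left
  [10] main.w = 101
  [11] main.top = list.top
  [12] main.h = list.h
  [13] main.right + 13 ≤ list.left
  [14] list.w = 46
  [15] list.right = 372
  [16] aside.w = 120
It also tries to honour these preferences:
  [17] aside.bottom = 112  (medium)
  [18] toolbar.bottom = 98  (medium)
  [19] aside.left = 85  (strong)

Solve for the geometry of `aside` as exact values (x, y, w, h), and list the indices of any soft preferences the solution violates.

1. aside.y = 29  [toolbar.top = aside.top]
2. aside.h = 55  [toolbar.h = aside.h]
3. aside.x = 85  [aside.left = toolbar.right + 15]
4. aside.w = 120  [aside.w = 120]

aside = (x=85, y=29, w=120, h=55)
violated soft preferences: 17, 18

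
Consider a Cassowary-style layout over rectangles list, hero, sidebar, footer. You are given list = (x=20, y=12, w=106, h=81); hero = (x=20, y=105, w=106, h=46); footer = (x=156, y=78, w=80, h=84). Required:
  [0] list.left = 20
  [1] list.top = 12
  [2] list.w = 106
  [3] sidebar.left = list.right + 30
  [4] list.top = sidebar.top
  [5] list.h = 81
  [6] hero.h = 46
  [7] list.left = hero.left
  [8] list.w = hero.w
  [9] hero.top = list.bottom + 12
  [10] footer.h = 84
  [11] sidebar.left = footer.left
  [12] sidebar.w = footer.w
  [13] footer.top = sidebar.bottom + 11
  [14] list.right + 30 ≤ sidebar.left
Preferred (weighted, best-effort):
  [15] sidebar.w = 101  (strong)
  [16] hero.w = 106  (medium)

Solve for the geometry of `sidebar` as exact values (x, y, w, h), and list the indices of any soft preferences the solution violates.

sidebar = (x=156, y=12, w=80, h=55)
violated soft preferences: 15

1. sidebar.x = 156  [sidebar.left = list.right + 30]
2. sidebar.y = 12  [list.top = sidebar.top]
3. sidebar.w = 80  [sidebar.w = footer.w]
4. sidebar.h = 55  [footer.top = sidebar.bottom + 11]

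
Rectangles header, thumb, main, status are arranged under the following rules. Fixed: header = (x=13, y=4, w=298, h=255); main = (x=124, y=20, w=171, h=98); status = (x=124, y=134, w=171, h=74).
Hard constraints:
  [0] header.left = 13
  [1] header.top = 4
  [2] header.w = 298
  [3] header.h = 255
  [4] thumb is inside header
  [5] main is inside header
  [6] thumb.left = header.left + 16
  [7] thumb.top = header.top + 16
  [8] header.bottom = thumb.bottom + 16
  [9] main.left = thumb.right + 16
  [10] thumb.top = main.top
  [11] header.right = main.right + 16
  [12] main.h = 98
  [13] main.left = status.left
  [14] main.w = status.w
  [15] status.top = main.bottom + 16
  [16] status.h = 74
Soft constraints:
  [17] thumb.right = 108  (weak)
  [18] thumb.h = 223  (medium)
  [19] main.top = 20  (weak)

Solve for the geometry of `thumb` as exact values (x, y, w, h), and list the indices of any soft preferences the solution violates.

1. thumb.x = 29  [thumb.left = header.left + 16]
2. thumb.y = 20  [thumb.top = header.top + 16]
3. thumb.h = 223  [header.bottom = thumb.bottom + 16]
4. thumb.w = 79  [main.left = thumb.right + 16]

thumb = (x=29, y=20, w=79, h=223)
violated soft preferences: none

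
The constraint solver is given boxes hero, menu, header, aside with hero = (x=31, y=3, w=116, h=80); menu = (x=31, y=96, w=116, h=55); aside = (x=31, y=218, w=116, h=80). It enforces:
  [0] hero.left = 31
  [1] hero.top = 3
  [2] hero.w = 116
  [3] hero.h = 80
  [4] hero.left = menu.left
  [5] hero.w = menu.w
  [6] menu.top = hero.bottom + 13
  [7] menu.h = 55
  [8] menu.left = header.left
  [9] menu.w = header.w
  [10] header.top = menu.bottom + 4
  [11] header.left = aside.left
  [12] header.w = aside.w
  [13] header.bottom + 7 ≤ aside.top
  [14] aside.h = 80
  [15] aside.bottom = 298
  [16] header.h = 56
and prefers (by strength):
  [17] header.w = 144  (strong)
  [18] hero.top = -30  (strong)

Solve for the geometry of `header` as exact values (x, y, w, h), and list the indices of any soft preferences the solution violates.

header = (x=31, y=155, w=116, h=56)
violated soft preferences: 17, 18

1. header.x = 31  [menu.left = header.left]
2. header.w = 116  [menu.w = header.w]
3. header.y = 155  [header.top = menu.bottom + 4]
4. header.h = 56  [header.h = 56]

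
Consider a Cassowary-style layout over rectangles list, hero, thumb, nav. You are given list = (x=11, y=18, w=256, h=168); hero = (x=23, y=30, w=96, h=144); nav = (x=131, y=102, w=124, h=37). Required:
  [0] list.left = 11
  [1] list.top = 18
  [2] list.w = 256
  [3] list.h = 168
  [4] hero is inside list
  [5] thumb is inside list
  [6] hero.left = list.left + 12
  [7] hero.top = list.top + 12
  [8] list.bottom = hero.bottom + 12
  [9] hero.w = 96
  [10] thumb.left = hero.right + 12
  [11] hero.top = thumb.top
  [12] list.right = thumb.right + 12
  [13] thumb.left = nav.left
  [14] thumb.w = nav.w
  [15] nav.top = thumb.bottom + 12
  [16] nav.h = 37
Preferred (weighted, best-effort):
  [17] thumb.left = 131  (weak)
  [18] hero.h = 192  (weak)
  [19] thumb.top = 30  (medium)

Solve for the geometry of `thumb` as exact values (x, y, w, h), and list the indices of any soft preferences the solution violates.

thumb = (x=131, y=30, w=124, h=60)
violated soft preferences: 18

1. thumb.x = 131  [thumb.left = hero.right + 12]
2. thumb.y = 30  [hero.top = thumb.top]
3. thumb.w = 124  [list.right = thumb.right + 12]
4. thumb.h = 60  [nav.top = thumb.bottom + 12]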